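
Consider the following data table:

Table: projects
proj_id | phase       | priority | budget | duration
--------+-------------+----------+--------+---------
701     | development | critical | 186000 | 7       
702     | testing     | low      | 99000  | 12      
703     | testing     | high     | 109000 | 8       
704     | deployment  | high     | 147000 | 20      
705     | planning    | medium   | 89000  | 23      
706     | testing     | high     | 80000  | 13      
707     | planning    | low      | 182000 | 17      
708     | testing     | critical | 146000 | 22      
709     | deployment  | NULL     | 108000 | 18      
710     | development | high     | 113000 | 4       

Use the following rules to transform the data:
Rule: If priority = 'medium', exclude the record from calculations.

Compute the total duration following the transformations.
121

Step 1: Identify records where priority = 'medium'
Step 2: The excluded records sum to 23
Step 3: Original total duration = 144
Step 4: Remaining total = 144 - 23 = 121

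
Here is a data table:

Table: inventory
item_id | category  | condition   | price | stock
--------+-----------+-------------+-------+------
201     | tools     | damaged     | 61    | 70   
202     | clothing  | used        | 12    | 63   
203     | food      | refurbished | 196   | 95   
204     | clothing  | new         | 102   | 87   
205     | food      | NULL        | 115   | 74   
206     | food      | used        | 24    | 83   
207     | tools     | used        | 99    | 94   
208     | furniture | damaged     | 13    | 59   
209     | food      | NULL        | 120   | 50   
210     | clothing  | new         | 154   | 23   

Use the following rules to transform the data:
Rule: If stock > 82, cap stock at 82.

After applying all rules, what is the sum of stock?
667

Step 1: 4 records have stock > 82
Step 2: These records originally summed to 359
Step 3: After capping: 4 × 82 = 328
Step 4: Unaffected records sum: 339
Step 5: Final sum = 328 + 339 = 667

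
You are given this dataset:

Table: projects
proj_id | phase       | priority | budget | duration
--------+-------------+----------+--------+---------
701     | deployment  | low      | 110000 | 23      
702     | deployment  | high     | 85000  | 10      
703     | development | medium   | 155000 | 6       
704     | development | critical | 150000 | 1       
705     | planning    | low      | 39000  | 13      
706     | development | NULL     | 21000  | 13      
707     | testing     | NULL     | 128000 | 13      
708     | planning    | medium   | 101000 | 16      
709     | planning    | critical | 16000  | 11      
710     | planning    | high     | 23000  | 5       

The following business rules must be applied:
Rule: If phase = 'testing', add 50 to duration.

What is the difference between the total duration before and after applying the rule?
50

Step 1: Original sum of duration = 111
Step 2: 1 records have phase = 'testing'
Step 3: Each affected record changes by 50
Step 4: Total change = 1 × 50 = 50
Step 5: New sum = 111 + 50 = 161
Step 6: Difference = |161 - 111| = 50
        (Sum increased by 50)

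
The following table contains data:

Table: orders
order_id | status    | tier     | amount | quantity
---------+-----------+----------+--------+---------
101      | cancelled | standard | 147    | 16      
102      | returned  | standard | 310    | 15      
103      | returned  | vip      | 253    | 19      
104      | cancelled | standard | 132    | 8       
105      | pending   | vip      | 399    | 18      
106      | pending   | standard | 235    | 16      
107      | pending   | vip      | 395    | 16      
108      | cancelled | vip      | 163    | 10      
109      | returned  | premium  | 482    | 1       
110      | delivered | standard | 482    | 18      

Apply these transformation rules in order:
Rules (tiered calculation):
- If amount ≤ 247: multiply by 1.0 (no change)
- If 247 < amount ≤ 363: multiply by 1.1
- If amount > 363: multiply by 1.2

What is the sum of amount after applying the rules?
3405.9

Step 1: Tier 1 (amount ≤ 247): 4 records, sum = 677 × 1.0 = 677.0
Step 2: Tier 2 (247 < amount ≤ 363): 2 records, sum = 563 × 1.1 = 619.3
Step 3: Tier 3 (amount > 363): 4 records, sum = 1758 × 1.2 = 2109.6
Step 4: Final sum = 677.0 + 619.3 + 2109.6 = 3405.9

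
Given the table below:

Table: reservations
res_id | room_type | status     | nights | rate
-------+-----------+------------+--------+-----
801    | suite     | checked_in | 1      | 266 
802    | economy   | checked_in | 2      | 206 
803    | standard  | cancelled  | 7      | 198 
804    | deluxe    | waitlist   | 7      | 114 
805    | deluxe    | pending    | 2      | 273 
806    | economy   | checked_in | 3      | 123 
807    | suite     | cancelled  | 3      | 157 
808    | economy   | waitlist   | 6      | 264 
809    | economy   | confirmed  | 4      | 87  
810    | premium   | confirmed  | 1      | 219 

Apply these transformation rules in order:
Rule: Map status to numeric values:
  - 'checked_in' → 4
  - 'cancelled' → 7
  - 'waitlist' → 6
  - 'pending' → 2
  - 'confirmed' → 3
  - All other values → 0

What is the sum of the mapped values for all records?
46

Step 1: Apply mapping to each record
Step 2: Count by status:
  'checked_in': 3 records × 4 = 12
  'cancelled': 2 records × 7 = 14
  'waitlist': 2 records × 6 = 12
  'pending': 1 records × 2 = 2
  'confirmed': 2 records × 3 = 6
Step 3: Sum all mapped values = 46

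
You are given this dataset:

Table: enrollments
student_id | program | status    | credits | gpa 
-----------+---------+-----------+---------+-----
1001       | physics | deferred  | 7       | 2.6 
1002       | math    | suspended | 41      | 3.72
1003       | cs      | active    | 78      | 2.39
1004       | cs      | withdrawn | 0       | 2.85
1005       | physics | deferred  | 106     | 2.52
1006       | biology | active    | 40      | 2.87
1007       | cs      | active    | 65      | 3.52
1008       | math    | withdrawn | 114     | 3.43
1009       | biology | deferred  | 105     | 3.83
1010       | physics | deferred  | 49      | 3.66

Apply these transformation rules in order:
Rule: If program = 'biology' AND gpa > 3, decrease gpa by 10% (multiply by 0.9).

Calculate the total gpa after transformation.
31.01

Step 1: Find records where program = 'biology' AND gpa > 3
Step 2: 1 records match, summing to 3.83
Step 3: After multiplier: 3.83 × 0.9 = 3.45
Step 4: Unaffected records sum: 27.56
Step 5: Final sum = 3.45 + 27.56 = 31.01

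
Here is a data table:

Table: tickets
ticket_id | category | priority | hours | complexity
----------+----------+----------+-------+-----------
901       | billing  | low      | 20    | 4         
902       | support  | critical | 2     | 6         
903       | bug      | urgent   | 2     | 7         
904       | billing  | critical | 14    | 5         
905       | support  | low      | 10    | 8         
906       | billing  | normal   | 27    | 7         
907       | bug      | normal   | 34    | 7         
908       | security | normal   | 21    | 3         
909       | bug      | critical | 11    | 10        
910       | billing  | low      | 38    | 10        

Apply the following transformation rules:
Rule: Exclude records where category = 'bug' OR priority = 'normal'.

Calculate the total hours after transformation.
84

Step 1: Find records where category = 'bug' OR priority = 'normal'
Step 2: 5 records match, summing to 95
Step 3: Original sum: 179
Step 4: Remaining sum = 179 - 95 = 84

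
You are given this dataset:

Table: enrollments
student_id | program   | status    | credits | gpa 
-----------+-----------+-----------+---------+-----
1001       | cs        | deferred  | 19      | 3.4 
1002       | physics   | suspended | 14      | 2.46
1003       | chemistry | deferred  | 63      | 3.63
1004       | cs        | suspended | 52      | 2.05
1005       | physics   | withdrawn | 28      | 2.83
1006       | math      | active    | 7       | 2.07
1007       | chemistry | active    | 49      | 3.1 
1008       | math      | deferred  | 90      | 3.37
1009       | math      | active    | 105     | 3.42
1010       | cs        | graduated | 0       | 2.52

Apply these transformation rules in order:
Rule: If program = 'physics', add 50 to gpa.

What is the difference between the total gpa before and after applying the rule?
100.0

Step 1: Original sum of gpa = 28.85
Step 2: 2 records have program = 'physics'
Step 3: Each affected record changes by 50
Step 4: Total change = 2 × 50 = 100
Step 5: New sum = 28.85 + 100 = 128.85
Step 6: Difference = |128.85 - 28.85| = 100.0
        (Sum increased by 100.0)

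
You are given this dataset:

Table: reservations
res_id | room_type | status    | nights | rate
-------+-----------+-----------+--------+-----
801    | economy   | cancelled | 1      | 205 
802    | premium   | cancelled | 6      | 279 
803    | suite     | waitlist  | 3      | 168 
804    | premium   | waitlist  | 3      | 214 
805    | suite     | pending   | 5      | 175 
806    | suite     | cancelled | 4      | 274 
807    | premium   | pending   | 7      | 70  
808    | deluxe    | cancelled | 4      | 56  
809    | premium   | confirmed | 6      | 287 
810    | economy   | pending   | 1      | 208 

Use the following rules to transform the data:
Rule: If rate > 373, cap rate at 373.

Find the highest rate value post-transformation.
287

Step 1: Original maximum rate = 287
Step 2: Check cap of 373 against maximum
Step 3: No records exceed the cap (max 287 <= cap 373), so no capping applies
Step 4: Maximum after transformation = 287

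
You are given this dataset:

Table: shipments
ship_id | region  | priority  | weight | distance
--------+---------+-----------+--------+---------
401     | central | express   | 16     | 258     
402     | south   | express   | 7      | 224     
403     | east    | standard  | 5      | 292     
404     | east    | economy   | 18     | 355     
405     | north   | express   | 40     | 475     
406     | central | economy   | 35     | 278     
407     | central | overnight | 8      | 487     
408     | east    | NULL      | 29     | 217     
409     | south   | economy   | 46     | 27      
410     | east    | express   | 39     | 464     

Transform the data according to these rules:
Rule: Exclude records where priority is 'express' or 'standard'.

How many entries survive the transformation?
5

Step 1: Count records to exclude
  - 4 (express) + 1 (standard) = 5 records
Step 2: Total records: 10
Step 3: Remaining = 10 - 5 = 5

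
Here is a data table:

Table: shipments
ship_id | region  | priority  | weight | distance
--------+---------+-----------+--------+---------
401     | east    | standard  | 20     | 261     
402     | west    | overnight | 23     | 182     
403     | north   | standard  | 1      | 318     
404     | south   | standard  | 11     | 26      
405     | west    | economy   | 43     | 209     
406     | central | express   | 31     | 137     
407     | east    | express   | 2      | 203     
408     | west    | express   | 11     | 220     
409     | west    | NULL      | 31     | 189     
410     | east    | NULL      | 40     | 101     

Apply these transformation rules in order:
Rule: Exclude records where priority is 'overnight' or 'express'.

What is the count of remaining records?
6

Step 1: Count records to exclude
  - 1 (overnight) + 3 (express) = 4 records
Step 2: Total records: 10
Step 3: Remaining = 10 - 4 = 6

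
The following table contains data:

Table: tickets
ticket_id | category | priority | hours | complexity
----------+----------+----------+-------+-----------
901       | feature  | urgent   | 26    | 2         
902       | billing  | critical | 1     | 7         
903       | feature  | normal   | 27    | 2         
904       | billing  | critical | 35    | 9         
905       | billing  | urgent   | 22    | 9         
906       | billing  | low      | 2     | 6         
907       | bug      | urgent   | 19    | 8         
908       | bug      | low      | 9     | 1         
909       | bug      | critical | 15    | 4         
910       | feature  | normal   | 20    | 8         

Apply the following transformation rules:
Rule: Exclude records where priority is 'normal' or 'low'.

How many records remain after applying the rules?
6

Step 1: Count records to exclude
  - 2 (normal) + 2 (low) = 4 records
Step 2: Total records: 10
Step 3: Remaining = 10 - 4 = 6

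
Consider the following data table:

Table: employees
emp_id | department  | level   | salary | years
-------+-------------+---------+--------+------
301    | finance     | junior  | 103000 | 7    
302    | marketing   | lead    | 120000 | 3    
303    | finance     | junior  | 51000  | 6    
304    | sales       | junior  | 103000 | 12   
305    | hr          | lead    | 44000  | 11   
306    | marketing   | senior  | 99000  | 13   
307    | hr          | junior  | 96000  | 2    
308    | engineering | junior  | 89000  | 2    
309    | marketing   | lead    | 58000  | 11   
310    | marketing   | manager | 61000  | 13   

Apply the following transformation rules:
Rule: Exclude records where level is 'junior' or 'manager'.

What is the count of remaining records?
4

Step 1: Count records to exclude
  - 5 (junior) + 1 (manager) = 6 records
Step 2: Total records: 10
Step 3: Remaining = 10 - 6 = 4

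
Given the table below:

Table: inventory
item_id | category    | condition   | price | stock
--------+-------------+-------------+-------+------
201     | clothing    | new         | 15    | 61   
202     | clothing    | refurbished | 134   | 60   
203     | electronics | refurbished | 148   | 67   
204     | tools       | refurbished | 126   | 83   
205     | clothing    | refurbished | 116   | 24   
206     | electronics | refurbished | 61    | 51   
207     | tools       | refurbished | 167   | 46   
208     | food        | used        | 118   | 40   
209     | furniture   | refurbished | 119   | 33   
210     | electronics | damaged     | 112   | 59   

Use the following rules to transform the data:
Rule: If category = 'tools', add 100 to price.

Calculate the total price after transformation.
1316

Step 1: Count records where category = 'tools': 2
Step 2: Total bonus added: 2 × 100 = 200
Step 3: Original sum of price: 1116
Step 4: Final sum = 1116 + 200 = 1316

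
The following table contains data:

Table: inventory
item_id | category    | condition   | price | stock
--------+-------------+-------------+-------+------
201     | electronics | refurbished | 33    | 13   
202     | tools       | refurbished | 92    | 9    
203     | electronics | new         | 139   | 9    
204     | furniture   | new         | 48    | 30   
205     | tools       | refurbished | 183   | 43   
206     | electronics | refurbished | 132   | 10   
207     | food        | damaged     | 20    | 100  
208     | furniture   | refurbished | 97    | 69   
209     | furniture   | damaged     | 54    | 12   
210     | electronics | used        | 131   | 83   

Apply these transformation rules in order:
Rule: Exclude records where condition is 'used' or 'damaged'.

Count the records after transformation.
7

Step 1: Count records to exclude
  - 1 (used) + 2 (damaged) = 3 records
Step 2: Total records: 10
Step 3: Remaining = 10 - 3 = 7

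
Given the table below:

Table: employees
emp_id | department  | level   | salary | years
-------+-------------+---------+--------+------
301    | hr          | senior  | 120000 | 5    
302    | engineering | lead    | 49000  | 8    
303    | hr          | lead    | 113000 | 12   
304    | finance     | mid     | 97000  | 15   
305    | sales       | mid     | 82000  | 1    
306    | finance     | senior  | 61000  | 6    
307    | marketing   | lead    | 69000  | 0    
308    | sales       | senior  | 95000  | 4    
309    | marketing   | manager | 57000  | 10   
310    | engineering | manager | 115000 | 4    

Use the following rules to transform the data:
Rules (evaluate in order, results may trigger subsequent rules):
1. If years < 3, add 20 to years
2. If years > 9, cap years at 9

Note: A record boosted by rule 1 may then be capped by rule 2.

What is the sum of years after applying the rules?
72

Step 1: Apply rule 1 to records with years < 3
  - 2 records get bonus of 20
  - Of these, 2 records then exceed 9 and get capped
Step 2: Apply rule 2 to records with years > 9
  - 3 records (original) are capped
Step 3: Calculate final sum = 72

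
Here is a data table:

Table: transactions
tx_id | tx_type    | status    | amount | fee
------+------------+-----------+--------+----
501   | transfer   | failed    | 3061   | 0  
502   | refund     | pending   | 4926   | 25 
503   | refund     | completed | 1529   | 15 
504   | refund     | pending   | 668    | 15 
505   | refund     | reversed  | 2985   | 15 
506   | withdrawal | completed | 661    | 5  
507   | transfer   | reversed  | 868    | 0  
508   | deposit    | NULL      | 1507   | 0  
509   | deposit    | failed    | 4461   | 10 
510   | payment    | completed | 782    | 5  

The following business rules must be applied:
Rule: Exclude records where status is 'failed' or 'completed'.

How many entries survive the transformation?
5

Step 1: Count records to exclude
  - 2 (failed) + 3 (completed) = 5 records
Step 2: Total records: 10
Step 3: Remaining = 10 - 5 = 5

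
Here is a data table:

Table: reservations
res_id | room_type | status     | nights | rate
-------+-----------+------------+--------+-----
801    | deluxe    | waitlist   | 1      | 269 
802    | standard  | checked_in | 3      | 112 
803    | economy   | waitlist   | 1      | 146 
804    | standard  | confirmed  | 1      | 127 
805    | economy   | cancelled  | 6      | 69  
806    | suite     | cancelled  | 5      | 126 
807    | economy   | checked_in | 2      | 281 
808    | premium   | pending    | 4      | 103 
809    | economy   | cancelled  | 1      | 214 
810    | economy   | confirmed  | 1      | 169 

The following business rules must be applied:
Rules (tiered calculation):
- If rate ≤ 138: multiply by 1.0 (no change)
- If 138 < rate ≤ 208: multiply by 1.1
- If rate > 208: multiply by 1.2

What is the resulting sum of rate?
1800.3

Step 1: Tier 1 (rate ≤ 138): 5 records, sum = 537 × 1.0 = 537.0
Step 2: Tier 2 (138 < rate ≤ 208): 2 records, sum = 315 × 1.1 = 346.5
Step 3: Tier 3 (rate > 208): 3 records, sum = 764 × 1.2 = 916.8
Step 4: Final sum = 537.0 + 346.5 + 916.8 = 1800.3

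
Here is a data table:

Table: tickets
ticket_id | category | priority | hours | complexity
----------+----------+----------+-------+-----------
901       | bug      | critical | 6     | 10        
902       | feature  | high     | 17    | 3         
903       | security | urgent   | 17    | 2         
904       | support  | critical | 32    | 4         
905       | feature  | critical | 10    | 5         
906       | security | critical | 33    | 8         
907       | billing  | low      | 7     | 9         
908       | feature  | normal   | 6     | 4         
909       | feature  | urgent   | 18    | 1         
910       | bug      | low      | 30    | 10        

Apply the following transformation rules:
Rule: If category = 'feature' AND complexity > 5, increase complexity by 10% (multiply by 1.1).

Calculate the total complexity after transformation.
56

Step 1: Find records where category = 'feature' AND complexity > 5
Step 2: 0 records match, summing to 0
Step 3: After multiplier: 0 × 1.1 = 0.0
Step 4: Unaffected records sum: 56
Step 5: Final sum = 0.0 + 56 = 56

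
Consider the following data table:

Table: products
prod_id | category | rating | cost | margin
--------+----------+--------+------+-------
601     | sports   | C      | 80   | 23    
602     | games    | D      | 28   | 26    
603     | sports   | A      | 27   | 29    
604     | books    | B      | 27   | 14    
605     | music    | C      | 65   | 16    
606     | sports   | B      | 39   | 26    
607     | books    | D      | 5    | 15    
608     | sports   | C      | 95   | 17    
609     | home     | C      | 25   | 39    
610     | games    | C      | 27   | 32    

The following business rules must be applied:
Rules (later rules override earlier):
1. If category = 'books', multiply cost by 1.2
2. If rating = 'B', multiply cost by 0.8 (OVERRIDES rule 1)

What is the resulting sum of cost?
405.8

Step 1: Rule 2 takes priority for records with rating = 'B'
  - 2 records: 66 × 0.8 = 52.8
Step 2: Rule 1 applies to remaining records with category = 'books'
  - 1 records: 5 × 1.2 = 6.0
Step 3: Other records unchanged: 347
Step 4: Final sum = 52.8 + 6.0 + 347 = 405.8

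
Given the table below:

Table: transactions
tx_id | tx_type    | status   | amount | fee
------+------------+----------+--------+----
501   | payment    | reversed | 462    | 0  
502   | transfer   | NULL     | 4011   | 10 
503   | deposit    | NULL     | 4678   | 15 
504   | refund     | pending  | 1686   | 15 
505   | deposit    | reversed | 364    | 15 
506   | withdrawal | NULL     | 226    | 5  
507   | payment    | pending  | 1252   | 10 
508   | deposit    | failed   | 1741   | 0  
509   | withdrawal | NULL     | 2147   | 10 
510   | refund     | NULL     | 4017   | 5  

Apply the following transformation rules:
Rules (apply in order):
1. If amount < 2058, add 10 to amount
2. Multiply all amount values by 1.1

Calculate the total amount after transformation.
22708.4

Step 1: Apply Rule 1 - Add 10 to records with amount < 2058
  - 6 records affected: 5731 + (6 × 10) = 5791
  - Unaffected records: 14853
  - Sum after Rule 1: 20644
Step 2: Apply Rule 2 - Multiply all by 1.1
  - 20644 × 1.1 = 22708.4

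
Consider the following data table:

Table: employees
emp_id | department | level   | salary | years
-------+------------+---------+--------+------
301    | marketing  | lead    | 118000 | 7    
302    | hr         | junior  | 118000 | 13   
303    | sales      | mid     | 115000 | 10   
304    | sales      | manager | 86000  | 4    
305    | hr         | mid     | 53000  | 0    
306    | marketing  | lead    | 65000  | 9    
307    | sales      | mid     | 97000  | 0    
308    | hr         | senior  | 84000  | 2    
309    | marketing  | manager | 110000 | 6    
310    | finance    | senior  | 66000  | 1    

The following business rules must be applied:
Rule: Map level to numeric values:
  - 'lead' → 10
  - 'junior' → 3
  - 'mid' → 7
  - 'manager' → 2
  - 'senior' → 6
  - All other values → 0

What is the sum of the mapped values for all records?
60

Step 1: Apply mapping to each record
Step 2: Count by status:
  'lead': 2 records × 10 = 20
  'junior': 1 records × 3 = 3
  'mid': 3 records × 7 = 21
  'manager': 2 records × 2 = 4
  'senior': 2 records × 6 = 12
Step 3: Sum all mapped values = 60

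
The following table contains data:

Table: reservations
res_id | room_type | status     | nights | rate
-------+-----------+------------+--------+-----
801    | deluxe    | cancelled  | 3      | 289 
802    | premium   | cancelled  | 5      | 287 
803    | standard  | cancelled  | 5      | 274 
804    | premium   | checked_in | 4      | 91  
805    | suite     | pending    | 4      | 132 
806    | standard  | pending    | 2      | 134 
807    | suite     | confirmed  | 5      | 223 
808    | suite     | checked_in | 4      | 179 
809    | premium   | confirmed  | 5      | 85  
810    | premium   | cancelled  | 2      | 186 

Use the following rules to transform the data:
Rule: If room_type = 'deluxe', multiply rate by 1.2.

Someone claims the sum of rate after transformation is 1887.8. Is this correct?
No, the correct result is 1937.8.

Step 1: Calculate the correct sum after transformation
Step 2: Apply multiplier 1.2 to records where room_type = 'deluxe'
Step 3: Correct result = 1937.8
Step 4: Claimed result = 1887.8
Step 5: 1937.8 ≠ 1887.8
Conclusion: The claimed result is incorrect. The correct answer is 1937.8.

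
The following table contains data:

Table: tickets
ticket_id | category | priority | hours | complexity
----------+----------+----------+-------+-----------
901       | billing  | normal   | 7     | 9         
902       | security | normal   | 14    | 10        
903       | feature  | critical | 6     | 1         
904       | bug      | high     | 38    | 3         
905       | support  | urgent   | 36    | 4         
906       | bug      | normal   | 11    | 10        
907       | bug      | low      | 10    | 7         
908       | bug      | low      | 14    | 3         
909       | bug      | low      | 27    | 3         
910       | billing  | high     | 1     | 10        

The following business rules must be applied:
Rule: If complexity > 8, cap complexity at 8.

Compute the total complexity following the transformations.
53

Step 1: 4 records have complexity > 8
Step 2: These records originally summed to 39
Step 3: After capping: 4 × 8 = 32
Step 4: Unaffected records sum: 21
Step 5: Final sum = 32 + 21 = 53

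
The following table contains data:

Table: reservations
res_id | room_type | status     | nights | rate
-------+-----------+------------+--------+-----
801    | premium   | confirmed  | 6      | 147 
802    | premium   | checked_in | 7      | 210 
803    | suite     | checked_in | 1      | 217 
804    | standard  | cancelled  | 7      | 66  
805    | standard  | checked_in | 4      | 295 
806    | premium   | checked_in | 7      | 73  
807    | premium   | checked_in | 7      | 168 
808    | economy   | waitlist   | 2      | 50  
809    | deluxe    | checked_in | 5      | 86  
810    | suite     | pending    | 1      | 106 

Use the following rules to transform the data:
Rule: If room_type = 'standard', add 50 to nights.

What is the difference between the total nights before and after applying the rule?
100

Step 1: Original sum of nights = 47
Step 2: 2 records have room_type = 'standard'
Step 3: Each affected record changes by 50
Step 4: Total change = 2 × 50 = 100
Step 5: New sum = 47 + 100 = 147
Step 6: Difference = |147 - 47| = 100
        (Sum increased by 100)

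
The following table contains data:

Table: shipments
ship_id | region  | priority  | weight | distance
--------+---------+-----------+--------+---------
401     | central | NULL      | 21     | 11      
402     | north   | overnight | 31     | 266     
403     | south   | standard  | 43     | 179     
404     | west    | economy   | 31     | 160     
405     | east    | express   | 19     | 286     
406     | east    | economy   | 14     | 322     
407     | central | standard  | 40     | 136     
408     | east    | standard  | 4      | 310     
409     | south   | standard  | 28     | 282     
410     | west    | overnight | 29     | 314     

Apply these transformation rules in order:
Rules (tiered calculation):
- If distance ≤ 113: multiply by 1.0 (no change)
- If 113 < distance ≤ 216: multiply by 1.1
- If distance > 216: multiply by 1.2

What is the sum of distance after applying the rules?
2669.5

Step 1: Tier 1 (distance ≤ 113): 1 records, sum = 11 × 1.0 = 11.0
Step 2: Tier 2 (113 < distance ≤ 216): 3 records, sum = 475 × 1.1 = 522.5
Step 3: Tier 3 (distance > 216): 6 records, sum = 1780 × 1.2 = 2136.0
Step 4: Final sum = 11.0 + 522.5 + 2136.0 = 2669.5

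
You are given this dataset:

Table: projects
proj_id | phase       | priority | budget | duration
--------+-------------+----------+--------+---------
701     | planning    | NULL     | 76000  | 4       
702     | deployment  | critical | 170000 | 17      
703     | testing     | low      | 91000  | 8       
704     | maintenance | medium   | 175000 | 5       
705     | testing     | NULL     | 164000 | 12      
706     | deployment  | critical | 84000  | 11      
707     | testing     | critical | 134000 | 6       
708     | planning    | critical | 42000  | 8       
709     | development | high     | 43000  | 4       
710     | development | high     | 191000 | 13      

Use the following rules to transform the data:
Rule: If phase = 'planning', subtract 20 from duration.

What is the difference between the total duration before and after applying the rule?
40

Step 1: Original sum of duration = 88
Step 2: 2 records have phase = 'planning'
Step 3: Each affected record changes by -20
Step 4: Total change = 2 × -20 = -40
Step 5: New sum = 88 + -40 = 48
Step 6: Difference = |48 - 88| = 40
        (Sum decreased by 40)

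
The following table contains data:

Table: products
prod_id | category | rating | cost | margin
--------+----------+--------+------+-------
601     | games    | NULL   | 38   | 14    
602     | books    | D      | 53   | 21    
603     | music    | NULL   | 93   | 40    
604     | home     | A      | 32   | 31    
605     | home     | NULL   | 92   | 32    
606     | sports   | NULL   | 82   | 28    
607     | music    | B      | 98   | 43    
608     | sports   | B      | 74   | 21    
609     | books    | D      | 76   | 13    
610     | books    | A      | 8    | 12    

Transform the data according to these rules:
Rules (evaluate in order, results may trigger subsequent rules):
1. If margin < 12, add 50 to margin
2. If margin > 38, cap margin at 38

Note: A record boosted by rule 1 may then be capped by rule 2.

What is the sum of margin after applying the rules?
248

Step 1: Apply rule 1 to records with margin < 12
  - 0 records get bonus of 50
  - Of these, 0 records then exceed 38 and get capped
Step 2: Apply rule 2 to records with margin > 38
  - 2 records (original) are capped
Step 3: Calculate final sum = 248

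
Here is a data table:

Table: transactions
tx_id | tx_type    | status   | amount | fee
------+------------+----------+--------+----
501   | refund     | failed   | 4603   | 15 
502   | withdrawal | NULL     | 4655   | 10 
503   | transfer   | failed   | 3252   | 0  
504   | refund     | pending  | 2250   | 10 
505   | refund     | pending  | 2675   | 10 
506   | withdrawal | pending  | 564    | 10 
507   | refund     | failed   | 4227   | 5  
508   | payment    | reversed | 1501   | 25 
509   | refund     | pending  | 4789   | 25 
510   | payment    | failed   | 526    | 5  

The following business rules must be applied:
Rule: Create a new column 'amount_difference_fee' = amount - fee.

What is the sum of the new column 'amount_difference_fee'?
28927

Step 1: For each record, compute amount - fee
Example calculations:
  4603 - 15 = 4588
  4655 - 10 = 4645
  3252 - 0 = 3252
  ...
Step 2: Sum all derived values
Step 3: Total = 28927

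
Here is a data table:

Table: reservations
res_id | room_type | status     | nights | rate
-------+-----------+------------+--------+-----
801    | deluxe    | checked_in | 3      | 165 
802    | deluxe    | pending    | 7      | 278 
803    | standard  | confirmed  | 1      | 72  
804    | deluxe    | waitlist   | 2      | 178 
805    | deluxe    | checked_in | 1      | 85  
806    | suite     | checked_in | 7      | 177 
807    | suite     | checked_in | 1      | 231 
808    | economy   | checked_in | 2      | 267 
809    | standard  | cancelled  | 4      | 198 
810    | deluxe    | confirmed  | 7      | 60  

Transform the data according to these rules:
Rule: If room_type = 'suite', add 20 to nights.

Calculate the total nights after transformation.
75

Step 1: Count records where room_type = 'suite': 2
Step 2: Total bonus added: 2 × 20 = 40
Step 3: Original sum of nights: 35
Step 4: Final sum = 35 + 40 = 75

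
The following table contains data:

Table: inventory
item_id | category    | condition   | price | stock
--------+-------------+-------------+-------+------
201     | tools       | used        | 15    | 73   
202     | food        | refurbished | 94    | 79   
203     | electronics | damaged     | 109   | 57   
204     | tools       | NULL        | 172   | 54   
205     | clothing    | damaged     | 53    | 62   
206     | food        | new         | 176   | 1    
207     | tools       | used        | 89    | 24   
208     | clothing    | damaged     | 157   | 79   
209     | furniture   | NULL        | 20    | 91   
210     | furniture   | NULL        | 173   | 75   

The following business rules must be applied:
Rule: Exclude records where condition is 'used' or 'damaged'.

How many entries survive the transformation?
5

Step 1: Count records to exclude
  - 2 (used) + 3 (damaged) = 5 records
Step 2: Total records: 10
Step 3: Remaining = 10 - 5 = 5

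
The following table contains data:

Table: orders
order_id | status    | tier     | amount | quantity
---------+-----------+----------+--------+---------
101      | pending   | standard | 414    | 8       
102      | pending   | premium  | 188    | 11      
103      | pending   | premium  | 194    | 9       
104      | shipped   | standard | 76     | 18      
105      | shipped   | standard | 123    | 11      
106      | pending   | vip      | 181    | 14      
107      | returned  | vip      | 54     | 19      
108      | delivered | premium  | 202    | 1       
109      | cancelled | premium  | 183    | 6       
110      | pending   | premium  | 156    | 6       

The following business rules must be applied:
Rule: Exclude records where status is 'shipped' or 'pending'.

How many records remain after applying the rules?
3

Step 1: Count records to exclude
  - 2 (shipped) + 5 (pending) = 7 records
Step 2: Total records: 10
Step 3: Remaining = 10 - 7 = 3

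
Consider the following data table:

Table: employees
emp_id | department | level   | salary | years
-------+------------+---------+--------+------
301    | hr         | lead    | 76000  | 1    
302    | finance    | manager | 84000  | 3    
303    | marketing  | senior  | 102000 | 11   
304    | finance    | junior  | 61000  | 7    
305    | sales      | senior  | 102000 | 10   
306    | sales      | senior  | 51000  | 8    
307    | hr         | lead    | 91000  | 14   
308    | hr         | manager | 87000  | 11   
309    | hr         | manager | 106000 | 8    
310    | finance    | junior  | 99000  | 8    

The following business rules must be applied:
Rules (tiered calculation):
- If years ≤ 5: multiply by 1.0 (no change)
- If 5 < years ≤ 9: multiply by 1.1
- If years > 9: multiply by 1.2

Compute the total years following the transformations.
93.3

Step 1: Tier 1 (years ≤ 5): 2 records, sum = 4 × 1.0 = 4.0
Step 2: Tier 2 (5 < years ≤ 9): 4 records, sum = 31 × 1.1 = 34.1
Step 3: Tier 3 (years > 9): 4 records, sum = 46 × 1.2 = 55.2
Step 4: Final sum = 4.0 + 34.1 + 55.2 = 93.3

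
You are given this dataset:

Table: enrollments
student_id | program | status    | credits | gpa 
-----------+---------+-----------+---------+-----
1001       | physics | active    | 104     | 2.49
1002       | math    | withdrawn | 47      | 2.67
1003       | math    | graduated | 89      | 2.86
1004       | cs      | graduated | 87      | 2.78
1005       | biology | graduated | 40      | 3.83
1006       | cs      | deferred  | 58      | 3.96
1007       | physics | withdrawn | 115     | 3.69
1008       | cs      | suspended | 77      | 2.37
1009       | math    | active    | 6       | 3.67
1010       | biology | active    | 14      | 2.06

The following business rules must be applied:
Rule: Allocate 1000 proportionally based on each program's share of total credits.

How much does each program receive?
biology: 84.77, cs: 348.51, math: 222.92, physics: 343.8

Step 1: Calculate total credits = 637
Step 2: Calculate each program's proportion:
  biology: 54/637 = 8.48% → 84.77
  cs: 222/637 = 34.85% → 348.51
  math: 142/637 = 22.29% → 222.92
  physics: 219/637 = 34.38% → 343.8
Step 3: Verify: sum of allocations ≈ 1000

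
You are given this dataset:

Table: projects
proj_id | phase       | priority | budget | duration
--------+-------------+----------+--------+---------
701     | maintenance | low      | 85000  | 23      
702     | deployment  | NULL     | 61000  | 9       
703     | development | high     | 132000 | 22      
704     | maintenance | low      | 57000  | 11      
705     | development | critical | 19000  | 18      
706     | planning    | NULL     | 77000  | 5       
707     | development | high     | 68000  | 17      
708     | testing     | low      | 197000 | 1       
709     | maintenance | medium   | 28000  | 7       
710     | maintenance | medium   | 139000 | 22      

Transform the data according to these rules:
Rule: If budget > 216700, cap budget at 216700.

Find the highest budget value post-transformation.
197000

Step 1: Original maximum budget = 197000
Step 2: Check cap of 216700 against maximum
Step 3: No records exceed the cap (max 197000 <= cap 216700), so no capping applies
Step 4: Maximum after transformation = 197000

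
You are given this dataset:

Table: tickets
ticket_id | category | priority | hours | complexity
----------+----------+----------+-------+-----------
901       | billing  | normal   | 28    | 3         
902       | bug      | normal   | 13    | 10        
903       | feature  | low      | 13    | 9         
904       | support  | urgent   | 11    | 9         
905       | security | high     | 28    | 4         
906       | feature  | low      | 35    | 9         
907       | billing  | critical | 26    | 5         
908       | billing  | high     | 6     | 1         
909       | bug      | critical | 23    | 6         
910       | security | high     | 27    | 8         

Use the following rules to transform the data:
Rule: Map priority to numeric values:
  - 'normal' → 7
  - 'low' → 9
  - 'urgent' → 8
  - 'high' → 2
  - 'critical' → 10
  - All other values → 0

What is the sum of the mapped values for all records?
66

Step 1: Apply mapping to each record
Step 2: Count by status:
  'normal': 2 records × 7 = 14
  'low': 2 records × 9 = 18
  'urgent': 1 records × 8 = 8
  'high': 3 records × 2 = 6
  'critical': 2 records × 10 = 20
Step 3: Sum all mapped values = 66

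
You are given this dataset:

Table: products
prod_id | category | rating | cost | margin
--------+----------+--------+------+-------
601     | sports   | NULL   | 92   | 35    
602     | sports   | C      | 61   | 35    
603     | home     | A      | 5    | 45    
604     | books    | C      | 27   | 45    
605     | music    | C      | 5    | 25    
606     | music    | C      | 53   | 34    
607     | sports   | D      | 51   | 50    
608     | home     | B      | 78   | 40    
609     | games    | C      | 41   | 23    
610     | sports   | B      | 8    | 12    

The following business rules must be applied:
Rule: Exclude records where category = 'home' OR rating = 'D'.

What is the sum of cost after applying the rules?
287

Step 1: Find records where category = 'home' OR rating = 'D'
Step 2: 3 records match, summing to 134
Step 3: Original sum: 421
Step 4: Remaining sum = 421 - 134 = 287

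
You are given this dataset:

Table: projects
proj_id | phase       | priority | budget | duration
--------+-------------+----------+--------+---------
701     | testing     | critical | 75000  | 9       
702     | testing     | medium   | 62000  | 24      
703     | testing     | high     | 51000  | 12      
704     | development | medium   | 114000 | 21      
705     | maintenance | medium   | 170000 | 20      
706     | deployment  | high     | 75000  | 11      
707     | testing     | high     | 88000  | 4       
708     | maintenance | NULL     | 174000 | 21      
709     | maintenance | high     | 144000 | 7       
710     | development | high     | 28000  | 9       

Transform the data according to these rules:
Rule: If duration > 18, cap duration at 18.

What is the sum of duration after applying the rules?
124

Step 1: 4 records have duration > 18
Step 2: These records originally summed to 86
Step 3: After capping: 4 × 18 = 72
Step 4: Unaffected records sum: 52
Step 5: Final sum = 72 + 52 = 124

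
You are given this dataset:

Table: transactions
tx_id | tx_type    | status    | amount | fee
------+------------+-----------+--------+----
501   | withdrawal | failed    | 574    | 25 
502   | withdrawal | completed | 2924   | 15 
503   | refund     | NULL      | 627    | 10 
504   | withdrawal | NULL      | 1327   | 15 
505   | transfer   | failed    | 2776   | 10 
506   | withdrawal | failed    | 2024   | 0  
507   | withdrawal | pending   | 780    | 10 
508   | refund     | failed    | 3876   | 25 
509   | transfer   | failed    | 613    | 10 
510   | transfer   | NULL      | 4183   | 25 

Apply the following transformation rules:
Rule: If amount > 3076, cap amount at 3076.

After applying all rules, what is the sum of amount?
17797

Step 1: 2 records have amount > 3076
Step 2: These records originally summed to 8059
Step 3: After capping: 2 × 3076 = 6152
Step 4: Unaffected records sum: 11645
Step 5: Final sum = 6152 + 11645 = 17797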